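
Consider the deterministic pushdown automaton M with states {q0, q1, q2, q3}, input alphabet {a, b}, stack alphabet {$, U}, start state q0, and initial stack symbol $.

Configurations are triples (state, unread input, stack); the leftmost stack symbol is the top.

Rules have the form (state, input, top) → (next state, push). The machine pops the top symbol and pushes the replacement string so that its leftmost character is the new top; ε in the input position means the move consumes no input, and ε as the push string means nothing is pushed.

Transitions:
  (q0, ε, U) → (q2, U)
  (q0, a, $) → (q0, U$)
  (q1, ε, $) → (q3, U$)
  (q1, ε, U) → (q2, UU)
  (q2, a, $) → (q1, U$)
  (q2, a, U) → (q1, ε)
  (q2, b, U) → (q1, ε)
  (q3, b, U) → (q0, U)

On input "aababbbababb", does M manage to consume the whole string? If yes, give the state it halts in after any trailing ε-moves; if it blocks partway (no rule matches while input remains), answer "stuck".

q3

(q0, aababbbababb, $)
  read a, top $: go to q0, push U$ → (q0, ababbbababb, U$)
  ε-move, top U: go to q2, push U → (q2, ababbbababb, U$)
  read a, top U: go to q1, push ε → (q1, babbbababb, $)
  ε-move, top $: go to q3, push U$ → (q3, babbbababb, U$)
  read b, top U: go to q0, push U → (q0, abbbababb, U$)
  ε-move, top U: go to q2, push U → (q2, abbbababb, U$)
  read a, top U: go to q1, push ε → (q1, bbbababb, $)
  ε-move, top $: go to q3, push U$ → (q3, bbbababb, U$)
  read b, top U: go to q0, push U → (q0, bbababb, U$)
  ε-move, top U: go to q2, push U → (q2, bbababb, U$)
  read b, top U: go to q1, push ε → (q1, bababb, $)
  ε-move, top $: go to q3, push U$ → (q3, bababb, U$)
  read b, top U: go to q0, push U → (q0, ababb, U$)
  ε-move, top U: go to q2, push U → (q2, ababb, U$)
  read a, top U: go to q1, push ε → (q1, babb, $)
  ε-move, top $: go to q3, push U$ → (q3, babb, U$)
  read b, top U: go to q0, push U → (q0, abb, U$)
  ε-move, top U: go to q2, push U → (q2, abb, U$)
  read a, top U: go to q1, push ε → (q1, bb, $)
  ε-move, top $: go to q3, push U$ → (q3, bb, U$)
  read b, top U: go to q0, push U → (q0, b, U$)
  ε-move, top U: go to q2, push U → (q2, b, U$)
  read b, top U: go to q1, push ε → (q1, ε, $)
  ε-move, top $: go to q3, push U$ → (q3, ε, U$)
All input consumed; M is in state q3.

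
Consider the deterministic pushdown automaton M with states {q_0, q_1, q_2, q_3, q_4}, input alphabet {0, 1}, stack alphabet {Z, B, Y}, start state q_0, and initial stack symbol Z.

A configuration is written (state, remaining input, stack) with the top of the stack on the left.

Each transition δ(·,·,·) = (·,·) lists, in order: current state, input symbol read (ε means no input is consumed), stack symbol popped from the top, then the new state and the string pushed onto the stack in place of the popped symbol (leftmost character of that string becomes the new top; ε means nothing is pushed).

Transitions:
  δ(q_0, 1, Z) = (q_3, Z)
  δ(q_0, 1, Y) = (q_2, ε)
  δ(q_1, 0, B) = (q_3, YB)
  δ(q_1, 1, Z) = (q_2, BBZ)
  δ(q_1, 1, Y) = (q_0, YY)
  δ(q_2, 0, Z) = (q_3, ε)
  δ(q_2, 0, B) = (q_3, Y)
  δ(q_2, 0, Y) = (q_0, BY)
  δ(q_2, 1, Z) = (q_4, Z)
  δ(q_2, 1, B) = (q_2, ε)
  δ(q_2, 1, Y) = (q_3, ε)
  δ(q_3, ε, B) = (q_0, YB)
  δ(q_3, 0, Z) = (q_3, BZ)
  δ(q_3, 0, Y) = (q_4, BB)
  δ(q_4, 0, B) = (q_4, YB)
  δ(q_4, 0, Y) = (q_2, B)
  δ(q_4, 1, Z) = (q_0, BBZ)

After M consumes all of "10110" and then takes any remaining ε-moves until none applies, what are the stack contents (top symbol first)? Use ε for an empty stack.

ε

(q_0, 10110, Z)
  read 1, top Z: go to q_3, push Z → (q_3, 0110, Z)
  read 0, top Z: go to q_3, push BZ → (q_3, 110, BZ)
  ε-move, top B: go to q_0, push YB → (q_0, 110, YBZ)
  read 1, top Y: go to q_2, push ε → (q_2, 10, BZ)
  read 1, top B: go to q_2, push ε → (q_2, 0, Z)
  read 0, top Z: go to q_3, push ε → (q_3, ε, ε)
All input consumed in state q_3 with stack ε.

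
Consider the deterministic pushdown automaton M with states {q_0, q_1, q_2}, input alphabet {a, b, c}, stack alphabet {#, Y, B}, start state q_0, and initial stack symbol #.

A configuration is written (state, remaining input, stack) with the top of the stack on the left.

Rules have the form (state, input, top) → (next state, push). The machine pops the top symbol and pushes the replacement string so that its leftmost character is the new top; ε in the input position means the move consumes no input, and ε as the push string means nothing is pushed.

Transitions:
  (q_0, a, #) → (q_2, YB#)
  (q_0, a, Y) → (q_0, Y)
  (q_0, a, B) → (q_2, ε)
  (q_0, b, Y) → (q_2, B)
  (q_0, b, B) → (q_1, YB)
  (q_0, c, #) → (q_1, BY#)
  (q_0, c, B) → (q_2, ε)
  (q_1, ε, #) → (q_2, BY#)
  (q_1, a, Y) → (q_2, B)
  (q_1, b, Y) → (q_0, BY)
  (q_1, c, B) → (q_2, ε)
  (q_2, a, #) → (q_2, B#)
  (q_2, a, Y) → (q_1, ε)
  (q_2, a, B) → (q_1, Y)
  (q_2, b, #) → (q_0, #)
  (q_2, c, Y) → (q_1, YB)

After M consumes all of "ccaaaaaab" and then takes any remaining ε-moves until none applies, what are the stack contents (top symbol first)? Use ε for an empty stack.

(q_0, ccaaaaaab, #) ⊢ (q_1, caaaaaab, BY#) ⊢ (q_2, aaaaaab, Y#) ⊢ (q_1, aaaaab, #) ⊢ (q_2, aaaaab, BY#) ⊢ (q_1, aaaab, YY#) ⊢ (q_2, aaab, BY#) ⊢ (q_1, aab, YY#) ⊢ (q_2, ab, BY#) ⊢ (q_1, b, YY#) ⊢ (q_0, ε, BYY#)
All input consumed in state q_0 with stack BYY#.

BYY#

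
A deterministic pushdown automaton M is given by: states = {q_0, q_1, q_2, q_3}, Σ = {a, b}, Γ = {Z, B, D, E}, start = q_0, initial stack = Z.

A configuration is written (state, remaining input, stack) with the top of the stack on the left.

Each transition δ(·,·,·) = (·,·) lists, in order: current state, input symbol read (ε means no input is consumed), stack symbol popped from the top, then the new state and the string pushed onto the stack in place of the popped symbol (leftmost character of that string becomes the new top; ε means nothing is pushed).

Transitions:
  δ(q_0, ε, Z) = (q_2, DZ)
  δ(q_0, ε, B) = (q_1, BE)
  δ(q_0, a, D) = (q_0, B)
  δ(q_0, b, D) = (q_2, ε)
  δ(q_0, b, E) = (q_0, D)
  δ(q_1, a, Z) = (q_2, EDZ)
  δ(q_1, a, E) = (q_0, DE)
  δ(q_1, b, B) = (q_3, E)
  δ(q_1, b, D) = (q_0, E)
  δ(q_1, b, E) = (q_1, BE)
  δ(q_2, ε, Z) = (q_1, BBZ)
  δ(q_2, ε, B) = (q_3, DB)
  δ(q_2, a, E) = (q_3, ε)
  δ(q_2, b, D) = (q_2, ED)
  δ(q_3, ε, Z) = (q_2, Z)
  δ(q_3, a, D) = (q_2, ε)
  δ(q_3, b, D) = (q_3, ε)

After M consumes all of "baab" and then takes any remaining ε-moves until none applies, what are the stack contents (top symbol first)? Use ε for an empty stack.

(q_0, baab, Z) ⊢ (q_2, baab, DZ) ⊢ (q_2, aab, EDZ) ⊢ (q_3, ab, DZ) ⊢ (q_2, b, Z) ⊢ (q_1, b, BBZ) ⊢ (q_3, ε, EBZ)
All input consumed in state q_3 with stack EBZ.

EBZ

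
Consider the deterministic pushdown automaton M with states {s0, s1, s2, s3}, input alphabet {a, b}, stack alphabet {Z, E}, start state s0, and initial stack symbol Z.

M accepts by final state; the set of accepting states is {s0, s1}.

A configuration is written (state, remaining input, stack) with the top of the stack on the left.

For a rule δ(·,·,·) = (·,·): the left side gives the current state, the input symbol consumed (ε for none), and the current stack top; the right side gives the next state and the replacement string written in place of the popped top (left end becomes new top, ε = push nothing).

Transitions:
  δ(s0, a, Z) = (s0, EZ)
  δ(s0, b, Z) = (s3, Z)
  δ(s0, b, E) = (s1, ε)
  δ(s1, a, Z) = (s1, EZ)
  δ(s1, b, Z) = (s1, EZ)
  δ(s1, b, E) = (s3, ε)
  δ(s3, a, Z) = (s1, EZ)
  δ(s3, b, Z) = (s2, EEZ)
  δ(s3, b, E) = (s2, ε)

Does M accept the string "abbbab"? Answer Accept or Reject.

(s0, abbbab, Z) ⊢ (s0, bbbab, EZ) ⊢ (s1, bbab, Z) ⊢ (s1, bab, EZ) ⊢ (s3, ab, Z) ⊢ (s1, b, EZ) ⊢ (s3, ε, Z)
All input consumed; state s3 ∉ F and no further ε-move applies.

Reject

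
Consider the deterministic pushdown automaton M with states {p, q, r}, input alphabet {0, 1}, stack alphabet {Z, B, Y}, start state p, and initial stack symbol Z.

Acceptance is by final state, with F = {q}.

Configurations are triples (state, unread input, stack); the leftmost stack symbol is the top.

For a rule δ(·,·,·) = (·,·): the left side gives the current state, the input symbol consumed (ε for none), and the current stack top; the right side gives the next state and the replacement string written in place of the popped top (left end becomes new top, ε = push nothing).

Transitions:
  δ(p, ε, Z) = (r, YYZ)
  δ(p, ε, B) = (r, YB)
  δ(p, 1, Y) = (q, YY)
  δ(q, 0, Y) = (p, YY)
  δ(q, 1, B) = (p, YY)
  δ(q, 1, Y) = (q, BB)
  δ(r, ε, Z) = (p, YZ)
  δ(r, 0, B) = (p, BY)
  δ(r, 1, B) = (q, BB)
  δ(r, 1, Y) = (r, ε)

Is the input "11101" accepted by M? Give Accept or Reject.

Accept

(p, 11101, Z)
  ε-move, top Z: go to r, push YYZ → (r, 11101, YYZ)
  read 1, top Y: go to r, push ε → (r, 1101, YZ)
  read 1, top Y: go to r, push ε → (r, 101, Z)
  ε-move, top Z: go to p, push YZ → (p, 101, YZ)
  read 1, top Y: go to q, push YY → (q, 01, YYZ)
  read 0, top Y: go to p, push YY → (p, 1, YYYZ)
  read 1, top Y: go to q, push YY → (q, ε, YYYYZ)
All input consumed; state q ∈ F.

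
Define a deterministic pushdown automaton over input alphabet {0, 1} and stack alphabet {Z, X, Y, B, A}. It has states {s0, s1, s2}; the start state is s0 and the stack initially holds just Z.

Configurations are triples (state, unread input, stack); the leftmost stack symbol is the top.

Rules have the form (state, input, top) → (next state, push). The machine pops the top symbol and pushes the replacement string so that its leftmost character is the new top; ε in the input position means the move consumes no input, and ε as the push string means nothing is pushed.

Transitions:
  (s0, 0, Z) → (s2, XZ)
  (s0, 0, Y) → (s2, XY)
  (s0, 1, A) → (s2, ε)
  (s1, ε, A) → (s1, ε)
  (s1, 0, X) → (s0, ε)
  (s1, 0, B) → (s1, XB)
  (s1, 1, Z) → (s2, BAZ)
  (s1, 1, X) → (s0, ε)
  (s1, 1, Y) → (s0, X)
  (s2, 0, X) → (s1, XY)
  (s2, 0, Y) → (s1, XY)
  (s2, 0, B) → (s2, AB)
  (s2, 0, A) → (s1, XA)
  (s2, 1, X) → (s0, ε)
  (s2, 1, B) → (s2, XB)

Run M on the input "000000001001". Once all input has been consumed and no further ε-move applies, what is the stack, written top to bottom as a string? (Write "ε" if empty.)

YYYYZ

(s0, 000000001001, Z)
  read 0, top Z: go to s2, push XZ → (s2, 00000001001, XZ)
  read 0, top X: go to s1, push XY → (s1, 0000001001, XYZ)
  read 0, top X: go to s0, push ε → (s0, 000001001, YZ)
  read 0, top Y: go to s2, push XY → (s2, 00001001, XYZ)
  read 0, top X: go to s1, push XY → (s1, 0001001, XYYZ)
  read 0, top X: go to s0, push ε → (s0, 001001, YYZ)
  read 0, top Y: go to s2, push XY → (s2, 01001, XYYZ)
  read 0, top X: go to s1, push XY → (s1, 1001, XYYYZ)
  read 1, top X: go to s0, push ε → (s0, 001, YYYZ)
  read 0, top Y: go to s2, push XY → (s2, 01, XYYYZ)
  read 0, top X: go to s1, push XY → (s1, 1, XYYYYZ)
  read 1, top X: go to s0, push ε → (s0, ε, YYYYZ)
All input consumed in state s0 with stack YYYYZ.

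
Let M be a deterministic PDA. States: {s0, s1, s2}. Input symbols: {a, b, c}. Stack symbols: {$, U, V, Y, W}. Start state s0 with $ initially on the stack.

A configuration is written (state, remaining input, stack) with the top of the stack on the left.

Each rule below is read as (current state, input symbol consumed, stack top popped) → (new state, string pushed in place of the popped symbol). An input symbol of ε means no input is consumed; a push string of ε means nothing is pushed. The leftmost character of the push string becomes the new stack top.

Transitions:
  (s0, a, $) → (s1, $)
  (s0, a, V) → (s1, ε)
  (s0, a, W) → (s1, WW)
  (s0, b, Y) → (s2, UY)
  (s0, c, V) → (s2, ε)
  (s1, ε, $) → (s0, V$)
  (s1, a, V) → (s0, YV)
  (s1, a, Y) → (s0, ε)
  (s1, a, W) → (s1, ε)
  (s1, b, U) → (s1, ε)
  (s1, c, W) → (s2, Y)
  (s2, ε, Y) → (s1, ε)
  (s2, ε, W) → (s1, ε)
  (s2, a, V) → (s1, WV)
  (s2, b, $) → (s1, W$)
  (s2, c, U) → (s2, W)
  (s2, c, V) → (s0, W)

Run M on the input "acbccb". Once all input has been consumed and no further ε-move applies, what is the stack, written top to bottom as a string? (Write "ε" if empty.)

(s0, acbccb, $)
  read a, top $: go to s1, push $ → (s1, cbccb, $)
  ε-move, top $: go to s0, push V$ → (s0, cbccb, V$)
  read c, top V: go to s2, push ε → (s2, bccb, $)
  read b, top $: go to s1, push W$ → (s1, ccb, W$)
  read c, top W: go to s2, push Y → (s2, cb, Y$)
  ε-move, top Y: go to s1, push ε → (s1, cb, $)
  ε-move, top $: go to s0, push V$ → (s0, cb, V$)
  read c, top V: go to s2, push ε → (s2, b, $)
  read b, top $: go to s1, push W$ → (s1, ε, W$)
All input consumed in state s1 with stack W$.

W$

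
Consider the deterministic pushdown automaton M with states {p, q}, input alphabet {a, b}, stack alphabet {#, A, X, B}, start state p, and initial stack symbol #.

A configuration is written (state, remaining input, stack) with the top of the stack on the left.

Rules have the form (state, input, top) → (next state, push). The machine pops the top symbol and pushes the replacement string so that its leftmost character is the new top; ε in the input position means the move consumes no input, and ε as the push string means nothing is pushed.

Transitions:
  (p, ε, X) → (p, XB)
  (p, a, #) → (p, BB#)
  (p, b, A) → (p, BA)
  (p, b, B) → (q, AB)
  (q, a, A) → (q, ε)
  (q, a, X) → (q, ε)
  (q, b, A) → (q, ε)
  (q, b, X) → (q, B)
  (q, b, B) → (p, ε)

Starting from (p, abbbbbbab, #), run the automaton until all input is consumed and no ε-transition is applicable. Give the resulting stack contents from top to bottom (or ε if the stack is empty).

(p, abbbbbbab, #)
  read a, top #: go to p, push BB# → (p, bbbbbbab, BB#)
  read b, top B: go to q, push AB → (q, bbbbbab, ABB#)
  read b, top A: go to q, push ε → (q, bbbbab, BB#)
  read b, top B: go to p, push ε → (p, bbbab, B#)
  read b, top B: go to q, push AB → (q, bbab, AB#)
  read b, top A: go to q, push ε → (q, bab, B#)
  read b, top B: go to p, push ε → (p, ab, #)
  read a, top #: go to p, push BB# → (p, b, BB#)
  read b, top B: go to q, push AB → (q, ε, ABB#)
All input consumed in state q with stack ABB#.

ABB#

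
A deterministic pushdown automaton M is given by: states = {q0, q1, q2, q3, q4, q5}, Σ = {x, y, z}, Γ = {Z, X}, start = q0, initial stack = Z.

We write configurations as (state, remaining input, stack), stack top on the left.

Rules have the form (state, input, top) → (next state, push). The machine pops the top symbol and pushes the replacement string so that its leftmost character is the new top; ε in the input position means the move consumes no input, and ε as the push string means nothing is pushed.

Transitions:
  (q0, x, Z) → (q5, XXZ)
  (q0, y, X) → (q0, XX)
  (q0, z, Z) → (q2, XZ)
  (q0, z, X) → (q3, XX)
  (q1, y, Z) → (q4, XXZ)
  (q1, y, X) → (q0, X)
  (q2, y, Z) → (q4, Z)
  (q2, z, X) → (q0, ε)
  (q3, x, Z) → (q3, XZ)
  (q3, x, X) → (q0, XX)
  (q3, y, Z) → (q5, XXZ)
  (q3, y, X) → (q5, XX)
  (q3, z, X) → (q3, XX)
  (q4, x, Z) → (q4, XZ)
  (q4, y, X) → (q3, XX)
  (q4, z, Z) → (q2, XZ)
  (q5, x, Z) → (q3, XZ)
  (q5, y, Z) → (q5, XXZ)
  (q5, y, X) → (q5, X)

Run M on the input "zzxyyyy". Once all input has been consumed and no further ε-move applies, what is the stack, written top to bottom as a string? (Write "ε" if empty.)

XXZ

(q0, zzxyyyy, Z) ⊢ (q2, zxyyyy, XZ) ⊢ (q0, xyyyy, Z) ⊢ (q5, yyyy, XXZ) ⊢ (q5, yyy, XXZ) ⊢ (q5, yy, XXZ) ⊢ (q5, y, XXZ) ⊢ (q5, ε, XXZ)
All input consumed in state q5 with stack XXZ.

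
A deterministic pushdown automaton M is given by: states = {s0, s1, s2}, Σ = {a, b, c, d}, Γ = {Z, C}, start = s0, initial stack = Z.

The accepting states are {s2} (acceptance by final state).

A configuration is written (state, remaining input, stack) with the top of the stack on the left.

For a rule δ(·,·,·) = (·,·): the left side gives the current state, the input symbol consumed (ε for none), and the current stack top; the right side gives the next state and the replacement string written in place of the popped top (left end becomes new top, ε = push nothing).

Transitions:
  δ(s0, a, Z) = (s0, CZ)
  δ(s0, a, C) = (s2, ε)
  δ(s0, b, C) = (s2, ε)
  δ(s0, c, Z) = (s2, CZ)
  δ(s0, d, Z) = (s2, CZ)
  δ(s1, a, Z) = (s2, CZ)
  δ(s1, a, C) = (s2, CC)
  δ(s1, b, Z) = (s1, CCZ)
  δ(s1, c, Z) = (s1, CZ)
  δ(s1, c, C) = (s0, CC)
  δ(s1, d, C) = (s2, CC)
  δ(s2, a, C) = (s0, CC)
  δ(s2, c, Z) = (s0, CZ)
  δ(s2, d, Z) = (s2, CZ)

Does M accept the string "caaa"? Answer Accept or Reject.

(s0, caaa, Z)
  read c, top Z: go to s2, push CZ → (s2, aaa, CZ)
  read a, top C: go to s0, push CC → (s0, aa, CCZ)
  read a, top C: go to s2, push ε → (s2, a, CZ)
  read a, top C: go to s0, push CC → (s0, ε, CCZ)
All input consumed; state s0 ∉ F and no further ε-move applies.

Reject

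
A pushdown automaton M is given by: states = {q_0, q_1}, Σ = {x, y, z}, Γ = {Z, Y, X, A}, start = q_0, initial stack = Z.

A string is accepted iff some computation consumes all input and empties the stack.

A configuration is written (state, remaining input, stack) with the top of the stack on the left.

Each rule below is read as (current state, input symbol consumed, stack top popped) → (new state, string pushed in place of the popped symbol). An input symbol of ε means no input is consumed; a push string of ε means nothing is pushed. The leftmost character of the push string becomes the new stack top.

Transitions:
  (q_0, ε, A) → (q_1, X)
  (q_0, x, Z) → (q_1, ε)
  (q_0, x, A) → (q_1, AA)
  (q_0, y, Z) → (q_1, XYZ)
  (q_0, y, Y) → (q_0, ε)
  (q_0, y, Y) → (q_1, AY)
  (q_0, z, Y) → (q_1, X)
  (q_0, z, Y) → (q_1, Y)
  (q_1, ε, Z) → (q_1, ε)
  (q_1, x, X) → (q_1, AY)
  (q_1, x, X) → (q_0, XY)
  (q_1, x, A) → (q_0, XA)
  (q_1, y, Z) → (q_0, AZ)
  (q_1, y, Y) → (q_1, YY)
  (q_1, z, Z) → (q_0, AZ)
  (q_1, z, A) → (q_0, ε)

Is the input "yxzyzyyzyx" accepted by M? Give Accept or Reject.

Accept

One accepting computation: (q_0, yxzyzyyzyx, Z) ⊢ (q_1, xzyzyyzyx, XYZ) ⊢ (q_1, zyzyyzyx, AYYZ) ⊢ (q_0, yzyyzyx, YYZ) ⊢ (q_1, zyyzyx, AYYZ) ⊢ (q_0, yyzyx, YYZ) ⊢ (q_0, yzyx, YZ) ⊢ (q_1, zyx, AYZ) ⊢ (q_0, yx, YZ) ⊢ (q_0, x, Z) ⊢ (q_1, ε, ε)
All input consumed and the stack is empty.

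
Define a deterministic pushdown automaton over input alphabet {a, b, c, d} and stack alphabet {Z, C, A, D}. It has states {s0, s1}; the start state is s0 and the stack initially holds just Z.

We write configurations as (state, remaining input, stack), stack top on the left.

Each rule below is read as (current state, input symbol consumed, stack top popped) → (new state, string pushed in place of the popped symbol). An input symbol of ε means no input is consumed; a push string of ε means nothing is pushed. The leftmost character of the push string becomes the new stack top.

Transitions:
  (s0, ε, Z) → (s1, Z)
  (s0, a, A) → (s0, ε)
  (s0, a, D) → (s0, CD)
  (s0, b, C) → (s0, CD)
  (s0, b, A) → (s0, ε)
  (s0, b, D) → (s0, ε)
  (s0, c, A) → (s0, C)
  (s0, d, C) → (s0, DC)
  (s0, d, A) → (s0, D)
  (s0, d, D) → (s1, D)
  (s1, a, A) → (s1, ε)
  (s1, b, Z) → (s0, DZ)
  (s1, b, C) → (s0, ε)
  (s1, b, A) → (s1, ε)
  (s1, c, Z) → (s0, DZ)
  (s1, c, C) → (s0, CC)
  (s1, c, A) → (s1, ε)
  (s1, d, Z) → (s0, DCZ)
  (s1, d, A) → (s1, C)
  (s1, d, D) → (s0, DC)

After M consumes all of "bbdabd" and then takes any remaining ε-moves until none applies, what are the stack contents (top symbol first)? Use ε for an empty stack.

(s0, bbdabd, Z) ⊢ (s1, bbdabd, Z) ⊢ (s0, bdabd, DZ) ⊢ (s0, dabd, Z) ⊢ (s1, dabd, Z) ⊢ (s0, abd, DCZ) ⊢ (s0, bd, CDCZ) ⊢ (s0, d, CDDCZ) ⊢ (s0, ε, DCDDCZ)
All input consumed in state s0 with stack DCDDCZ.

DCDDCZ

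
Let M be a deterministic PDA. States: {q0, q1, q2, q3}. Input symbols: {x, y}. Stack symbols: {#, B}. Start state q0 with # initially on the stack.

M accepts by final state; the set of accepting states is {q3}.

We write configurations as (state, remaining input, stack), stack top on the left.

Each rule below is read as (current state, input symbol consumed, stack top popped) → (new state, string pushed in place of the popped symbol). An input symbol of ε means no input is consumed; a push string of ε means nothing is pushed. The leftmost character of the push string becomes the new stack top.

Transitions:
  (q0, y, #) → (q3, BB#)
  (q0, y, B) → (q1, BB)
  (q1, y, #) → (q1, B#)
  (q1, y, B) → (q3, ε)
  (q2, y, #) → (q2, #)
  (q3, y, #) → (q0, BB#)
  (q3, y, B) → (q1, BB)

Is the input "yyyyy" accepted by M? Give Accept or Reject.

(q0, yyyyy, #)
  read y, top #: go to q3, push BB# → (q3, yyyy, BB#)
  read y, top B: go to q1, push BB → (q1, yyy, BBB#)
  read y, top B: go to q3, push ε → (q3, yy, BB#)
  read y, top B: go to q1, push BB → (q1, y, BBB#)
  read y, top B: go to q3, push ε → (q3, ε, BB#)
All input consumed; state q3 ∈ F.

Accept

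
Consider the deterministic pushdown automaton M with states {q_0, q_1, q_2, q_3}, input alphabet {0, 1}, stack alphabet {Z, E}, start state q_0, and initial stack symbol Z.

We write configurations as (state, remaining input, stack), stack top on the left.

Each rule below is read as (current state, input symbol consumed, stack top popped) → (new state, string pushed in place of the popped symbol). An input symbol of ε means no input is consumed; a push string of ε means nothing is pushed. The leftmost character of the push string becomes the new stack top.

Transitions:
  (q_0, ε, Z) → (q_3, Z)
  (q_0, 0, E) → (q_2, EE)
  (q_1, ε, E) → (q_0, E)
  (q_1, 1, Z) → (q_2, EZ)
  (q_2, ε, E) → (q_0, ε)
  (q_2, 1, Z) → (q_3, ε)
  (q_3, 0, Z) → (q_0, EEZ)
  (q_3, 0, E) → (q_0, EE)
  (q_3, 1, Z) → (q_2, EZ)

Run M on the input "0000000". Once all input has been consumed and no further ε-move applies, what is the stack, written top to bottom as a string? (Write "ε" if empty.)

(q_0, 0000000, Z)
  ε-move, top Z: go to q_3, push Z → (q_3, 0000000, Z)
  read 0, top Z: go to q_0, push EEZ → (q_0, 000000, EEZ)
  read 0, top E: go to q_2, push EE → (q_2, 00000, EEEZ)
  ε-move, top E: go to q_0, push ε → (q_0, 00000, EEZ)
  read 0, top E: go to q_2, push EE → (q_2, 0000, EEEZ)
  ε-move, top E: go to q_0, push ε → (q_0, 0000, EEZ)
  read 0, top E: go to q_2, push EE → (q_2, 000, EEEZ)
  ε-move, top E: go to q_0, push ε → (q_0, 000, EEZ)
  read 0, top E: go to q_2, push EE → (q_2, 00, EEEZ)
  ε-move, top E: go to q_0, push ε → (q_0, 00, EEZ)
  read 0, top E: go to q_2, push EE → (q_2, 0, EEEZ)
  ε-move, top E: go to q_0, push ε → (q_0, 0, EEZ)
  read 0, top E: go to q_2, push EE → (q_2, ε, EEEZ)
  ε-move, top E: go to q_0, push ε → (q_0, ε, EEZ)
All input consumed in state q_0 with stack EEZ.

EEZ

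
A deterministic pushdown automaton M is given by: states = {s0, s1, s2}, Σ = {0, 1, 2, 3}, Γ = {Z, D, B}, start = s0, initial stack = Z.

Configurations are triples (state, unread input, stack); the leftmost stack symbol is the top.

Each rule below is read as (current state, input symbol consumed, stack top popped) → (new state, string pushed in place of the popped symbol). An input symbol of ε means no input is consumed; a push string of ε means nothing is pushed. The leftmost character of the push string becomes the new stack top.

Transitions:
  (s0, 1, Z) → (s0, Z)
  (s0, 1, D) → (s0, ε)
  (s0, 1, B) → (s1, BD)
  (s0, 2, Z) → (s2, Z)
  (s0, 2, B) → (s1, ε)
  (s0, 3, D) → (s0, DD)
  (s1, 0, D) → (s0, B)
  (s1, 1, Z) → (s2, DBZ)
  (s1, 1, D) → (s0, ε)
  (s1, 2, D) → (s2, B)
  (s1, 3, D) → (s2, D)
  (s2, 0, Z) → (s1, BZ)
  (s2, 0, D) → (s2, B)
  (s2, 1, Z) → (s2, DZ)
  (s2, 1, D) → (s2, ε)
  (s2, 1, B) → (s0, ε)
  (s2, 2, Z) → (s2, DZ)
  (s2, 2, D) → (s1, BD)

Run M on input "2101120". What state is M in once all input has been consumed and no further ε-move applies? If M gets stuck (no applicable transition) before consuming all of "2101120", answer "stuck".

s1

(s0, 2101120, Z) ⊢ (s2, 101120, Z) ⊢ (s2, 01120, DZ) ⊢ (s2, 1120, BZ) ⊢ (s0, 120, Z) ⊢ (s0, 20, Z) ⊢ (s2, 0, Z) ⊢ (s1, ε, BZ)
All input consumed; M is in state s1.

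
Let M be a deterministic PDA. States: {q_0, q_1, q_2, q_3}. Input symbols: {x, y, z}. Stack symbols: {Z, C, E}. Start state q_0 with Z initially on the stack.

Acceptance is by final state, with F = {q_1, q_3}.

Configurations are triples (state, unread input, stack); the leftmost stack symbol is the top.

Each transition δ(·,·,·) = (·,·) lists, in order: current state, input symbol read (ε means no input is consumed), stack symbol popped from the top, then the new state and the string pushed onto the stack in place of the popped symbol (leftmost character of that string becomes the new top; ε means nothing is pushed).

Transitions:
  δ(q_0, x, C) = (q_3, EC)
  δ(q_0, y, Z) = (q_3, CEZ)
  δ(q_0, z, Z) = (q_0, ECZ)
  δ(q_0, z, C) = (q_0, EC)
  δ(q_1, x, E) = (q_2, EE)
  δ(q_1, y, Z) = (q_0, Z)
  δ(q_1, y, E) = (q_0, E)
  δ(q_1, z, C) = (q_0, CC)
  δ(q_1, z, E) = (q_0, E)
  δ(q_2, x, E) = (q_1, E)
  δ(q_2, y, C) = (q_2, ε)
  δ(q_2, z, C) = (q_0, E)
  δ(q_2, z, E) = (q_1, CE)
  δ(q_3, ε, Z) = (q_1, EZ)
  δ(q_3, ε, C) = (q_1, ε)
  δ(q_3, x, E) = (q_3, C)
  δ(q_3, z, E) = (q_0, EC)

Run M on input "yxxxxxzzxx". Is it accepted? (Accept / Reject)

(q_0, yxxxxxzzxx, Z)
  read y, top Z: go to q_3, push CEZ → (q_3, xxxxxzzxx, CEZ)
  ε-move, top C: go to q_1, push ε → (q_1, xxxxxzzxx, EZ)
  read x, top E: go to q_2, push EE → (q_2, xxxxzzxx, EEZ)
  read x, top E: go to q_1, push E → (q_1, xxxzzxx, EEZ)
  read x, top E: go to q_2, push EE → (q_2, xxzzxx, EEEZ)
  read x, top E: go to q_1, push E → (q_1, xzzxx, EEEZ)
  read x, top E: go to q_2, push EE → (q_2, zzxx, EEEEZ)
  read z, top E: go to q_1, push CE → (q_1, zxx, CEEEEZ)
  read z, top C: go to q_0, push CC → (q_0, xx, CCEEEEZ)
  read x, top C: go to q_3, push EC → (q_3, x, ECCEEEEZ)
  read x, top E: go to q_3, push C → (q_3, ε, CCCEEEEZ)
All input consumed; state q_3 ∈ F.

Accept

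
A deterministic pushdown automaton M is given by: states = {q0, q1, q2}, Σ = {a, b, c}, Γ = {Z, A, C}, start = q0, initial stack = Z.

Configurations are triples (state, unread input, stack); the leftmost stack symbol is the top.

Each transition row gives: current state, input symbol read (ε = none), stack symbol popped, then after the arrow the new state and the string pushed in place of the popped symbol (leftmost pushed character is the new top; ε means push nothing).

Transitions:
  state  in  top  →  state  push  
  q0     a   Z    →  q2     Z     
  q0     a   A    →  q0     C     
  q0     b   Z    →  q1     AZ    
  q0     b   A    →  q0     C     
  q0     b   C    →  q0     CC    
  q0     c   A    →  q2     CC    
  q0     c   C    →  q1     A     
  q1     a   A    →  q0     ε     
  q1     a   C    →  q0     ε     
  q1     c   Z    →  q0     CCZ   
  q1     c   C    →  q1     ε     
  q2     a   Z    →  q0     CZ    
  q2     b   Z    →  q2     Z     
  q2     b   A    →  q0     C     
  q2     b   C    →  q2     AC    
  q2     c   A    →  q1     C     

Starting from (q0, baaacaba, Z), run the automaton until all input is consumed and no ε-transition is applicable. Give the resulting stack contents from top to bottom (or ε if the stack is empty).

Z

(q0, baaacaba, Z) ⊢ (q1, aaacaba, AZ) ⊢ (q0, aacaba, Z) ⊢ (q2, acaba, Z) ⊢ (q0, caba, CZ) ⊢ (q1, aba, AZ) ⊢ (q0, ba, Z) ⊢ (q1, a, AZ) ⊢ (q0, ε, Z)
All input consumed in state q0 with stack Z.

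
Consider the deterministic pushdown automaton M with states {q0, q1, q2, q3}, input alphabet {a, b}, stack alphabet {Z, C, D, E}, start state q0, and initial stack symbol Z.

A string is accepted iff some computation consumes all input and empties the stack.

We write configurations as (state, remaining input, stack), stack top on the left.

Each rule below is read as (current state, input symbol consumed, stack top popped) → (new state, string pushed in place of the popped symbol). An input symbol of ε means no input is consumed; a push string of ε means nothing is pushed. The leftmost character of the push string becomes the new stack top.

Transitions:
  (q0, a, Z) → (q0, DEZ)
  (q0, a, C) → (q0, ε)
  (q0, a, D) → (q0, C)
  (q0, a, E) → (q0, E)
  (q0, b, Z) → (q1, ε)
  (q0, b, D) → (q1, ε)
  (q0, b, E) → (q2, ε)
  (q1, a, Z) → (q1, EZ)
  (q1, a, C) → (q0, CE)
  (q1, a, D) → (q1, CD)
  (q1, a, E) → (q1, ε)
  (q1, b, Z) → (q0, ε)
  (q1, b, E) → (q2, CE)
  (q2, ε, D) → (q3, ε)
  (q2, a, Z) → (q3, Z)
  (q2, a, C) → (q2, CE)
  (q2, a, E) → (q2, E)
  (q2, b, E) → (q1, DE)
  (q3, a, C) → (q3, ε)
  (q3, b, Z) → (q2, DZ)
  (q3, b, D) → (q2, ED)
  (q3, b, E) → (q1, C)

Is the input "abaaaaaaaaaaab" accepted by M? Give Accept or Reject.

Accept

(q0, abaaaaaaaaaaab, Z)
  read a, top Z: go to q0, push DEZ → (q0, baaaaaaaaaaab, DEZ)
  read b, top D: go to q1, push ε → (q1, aaaaaaaaaaab, EZ)
  read a, top E: go to q1, push ε → (q1, aaaaaaaaaab, Z)
  read a, top Z: go to q1, push EZ → (q1, aaaaaaaaab, EZ)
  read a, top E: go to q1, push ε → (q1, aaaaaaaab, Z)
  read a, top Z: go to q1, push EZ → (q1, aaaaaaab, EZ)
  read a, top E: go to q1, push ε → (q1, aaaaaab, Z)
  read a, top Z: go to q1, push EZ → (q1, aaaaab, EZ)
  read a, top E: go to q1, push ε → (q1, aaaab, Z)
  read a, top Z: go to q1, push EZ → (q1, aaab, EZ)
  read a, top E: go to q1, push ε → (q1, aab, Z)
  read a, top Z: go to q1, push EZ → (q1, ab, EZ)
  read a, top E: go to q1, push ε → (q1, b, Z)
  read b, top Z: go to q0, push ε → (q0, ε, ε)
All input consumed and the stack is empty.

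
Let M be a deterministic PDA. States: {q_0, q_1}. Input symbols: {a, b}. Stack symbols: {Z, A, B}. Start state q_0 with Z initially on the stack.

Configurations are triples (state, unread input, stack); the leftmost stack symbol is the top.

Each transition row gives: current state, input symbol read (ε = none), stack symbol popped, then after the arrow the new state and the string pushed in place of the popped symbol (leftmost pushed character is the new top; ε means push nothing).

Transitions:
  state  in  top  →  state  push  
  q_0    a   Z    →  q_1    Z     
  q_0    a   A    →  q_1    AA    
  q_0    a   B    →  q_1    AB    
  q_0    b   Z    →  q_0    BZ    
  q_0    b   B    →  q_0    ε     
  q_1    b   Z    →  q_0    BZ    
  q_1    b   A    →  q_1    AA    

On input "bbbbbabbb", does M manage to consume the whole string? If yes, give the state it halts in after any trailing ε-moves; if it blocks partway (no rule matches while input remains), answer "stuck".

q_1

(q_0, bbbbbabbb, Z)
  read b, top Z: go to q_0, push BZ → (q_0, bbbbabbb, BZ)
  read b, top B: go to q_0, push ε → (q_0, bbbabbb, Z)
  read b, top Z: go to q_0, push BZ → (q_0, bbabbb, BZ)
  read b, top B: go to q_0, push ε → (q_0, babbb, Z)
  read b, top Z: go to q_0, push BZ → (q_0, abbb, BZ)
  read a, top B: go to q_1, push AB → (q_1, bbb, ABZ)
  read b, top A: go to q_1, push AA → (q_1, bb, AABZ)
  read b, top A: go to q_1, push AA → (q_1, b, AAABZ)
  read b, top A: go to q_1, push AA → (q_1, ε, AAAABZ)
All input consumed; M is in state q_1.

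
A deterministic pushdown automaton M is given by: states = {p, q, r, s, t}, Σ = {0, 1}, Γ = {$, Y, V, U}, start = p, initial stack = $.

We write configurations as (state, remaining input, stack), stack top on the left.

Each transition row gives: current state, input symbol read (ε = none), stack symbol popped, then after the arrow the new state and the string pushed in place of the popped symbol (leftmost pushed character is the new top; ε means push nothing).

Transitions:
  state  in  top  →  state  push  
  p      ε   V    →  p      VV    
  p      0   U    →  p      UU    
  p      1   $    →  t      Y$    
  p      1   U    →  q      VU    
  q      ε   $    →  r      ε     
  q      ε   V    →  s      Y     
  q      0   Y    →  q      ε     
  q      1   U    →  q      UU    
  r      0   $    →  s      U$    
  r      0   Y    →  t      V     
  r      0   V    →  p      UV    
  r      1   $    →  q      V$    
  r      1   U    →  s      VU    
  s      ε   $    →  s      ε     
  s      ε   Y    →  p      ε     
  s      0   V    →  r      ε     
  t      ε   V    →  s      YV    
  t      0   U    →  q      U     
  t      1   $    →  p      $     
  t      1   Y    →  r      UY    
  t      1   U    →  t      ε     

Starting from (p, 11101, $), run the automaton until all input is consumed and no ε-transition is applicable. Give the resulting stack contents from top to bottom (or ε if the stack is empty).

VUY$

(p, 11101, $)
  read 1, top $: go to t, push Y$ → (t, 1101, Y$)
  read 1, top Y: go to r, push UY → (r, 101, UY$)
  read 1, top U: go to s, push VU → (s, 01, VUY$)
  read 0, top V: go to r, push ε → (r, 1, UY$)
  read 1, top U: go to s, push VU → (s, ε, VUY$)
All input consumed in state s with stack VUY$.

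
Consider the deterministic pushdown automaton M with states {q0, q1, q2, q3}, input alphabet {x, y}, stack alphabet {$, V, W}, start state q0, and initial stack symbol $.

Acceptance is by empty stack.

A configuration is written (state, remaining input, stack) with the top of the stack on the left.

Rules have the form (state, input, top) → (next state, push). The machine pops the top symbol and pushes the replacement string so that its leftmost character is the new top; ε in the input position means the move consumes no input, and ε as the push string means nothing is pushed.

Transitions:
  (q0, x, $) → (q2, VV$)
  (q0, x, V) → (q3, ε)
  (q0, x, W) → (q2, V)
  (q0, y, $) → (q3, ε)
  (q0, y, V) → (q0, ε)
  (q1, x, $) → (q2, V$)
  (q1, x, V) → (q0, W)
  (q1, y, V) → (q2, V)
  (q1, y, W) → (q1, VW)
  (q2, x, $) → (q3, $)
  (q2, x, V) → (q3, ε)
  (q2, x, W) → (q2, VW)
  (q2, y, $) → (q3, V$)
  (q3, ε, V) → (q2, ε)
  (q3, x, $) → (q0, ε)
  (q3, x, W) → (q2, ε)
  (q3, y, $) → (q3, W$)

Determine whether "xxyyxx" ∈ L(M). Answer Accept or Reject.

(q0, xxyyxx, $) ⊢ (q2, xyyxx, VV$) ⊢ (q3, yyxx, V$) ⊢ (q2, yyxx, $) ⊢ (q3, yxx, V$) ⊢ (q2, yxx, $) ⊢ (q3, xx, V$) ⊢ (q2, xx, $) ⊢ (q3, x, $) ⊢ (q0, ε, ε)
All input consumed and the stack is empty.

Accept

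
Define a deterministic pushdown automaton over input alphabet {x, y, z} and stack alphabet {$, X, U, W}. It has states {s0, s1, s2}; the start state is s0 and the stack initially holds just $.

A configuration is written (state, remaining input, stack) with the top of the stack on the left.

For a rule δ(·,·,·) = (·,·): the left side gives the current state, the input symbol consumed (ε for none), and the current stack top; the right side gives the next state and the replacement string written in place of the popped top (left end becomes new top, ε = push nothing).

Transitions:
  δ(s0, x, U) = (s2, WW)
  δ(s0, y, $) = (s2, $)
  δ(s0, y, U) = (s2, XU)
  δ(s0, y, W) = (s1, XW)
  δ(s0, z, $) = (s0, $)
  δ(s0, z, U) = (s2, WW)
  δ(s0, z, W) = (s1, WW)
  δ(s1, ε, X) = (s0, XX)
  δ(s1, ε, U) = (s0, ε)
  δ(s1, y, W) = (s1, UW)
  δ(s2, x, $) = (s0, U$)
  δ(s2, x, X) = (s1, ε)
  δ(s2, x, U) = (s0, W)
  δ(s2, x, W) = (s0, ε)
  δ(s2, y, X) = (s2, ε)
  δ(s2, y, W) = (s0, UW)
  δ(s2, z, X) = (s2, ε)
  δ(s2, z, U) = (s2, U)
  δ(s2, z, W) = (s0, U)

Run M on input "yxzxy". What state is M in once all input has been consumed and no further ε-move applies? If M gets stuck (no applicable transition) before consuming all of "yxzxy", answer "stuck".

(s0, yxzxy, $) ⊢ (s2, xzxy, $) ⊢ (s0, zxy, U$) ⊢ (s2, xy, WW$) ⊢ (s0, y, W$) ⊢ (s1, ε, XW$) ⊢ (s0, ε, XXW$)
All input consumed; M is in state s0.

s0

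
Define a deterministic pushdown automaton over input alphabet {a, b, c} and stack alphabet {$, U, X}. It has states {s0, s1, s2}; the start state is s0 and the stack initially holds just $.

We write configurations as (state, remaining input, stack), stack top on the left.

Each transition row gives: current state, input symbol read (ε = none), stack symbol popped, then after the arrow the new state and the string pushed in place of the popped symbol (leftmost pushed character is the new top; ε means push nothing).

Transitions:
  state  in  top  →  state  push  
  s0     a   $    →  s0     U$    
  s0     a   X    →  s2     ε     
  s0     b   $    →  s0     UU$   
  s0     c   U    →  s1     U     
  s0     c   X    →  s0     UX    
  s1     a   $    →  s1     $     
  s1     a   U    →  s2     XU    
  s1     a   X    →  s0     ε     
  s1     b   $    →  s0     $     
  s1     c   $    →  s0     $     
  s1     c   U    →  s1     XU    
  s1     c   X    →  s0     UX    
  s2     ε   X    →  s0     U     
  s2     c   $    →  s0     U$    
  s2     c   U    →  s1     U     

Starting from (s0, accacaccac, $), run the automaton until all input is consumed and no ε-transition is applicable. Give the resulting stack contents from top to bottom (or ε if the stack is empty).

UU$

(s0, accacaccac, $)
  read a, top $: go to s0, push U$ → (s0, ccacaccac, U$)
  read c, top U: go to s1, push U → (s1, cacaccac, U$)
  read c, top U: go to s1, push XU → (s1, acaccac, XU$)
  read a, top X: go to s0, push ε → (s0, caccac, U$)
  read c, top U: go to s1, push U → (s1, accac, U$)
  read a, top U: go to s2, push XU → (s2, ccac, XU$)
  ε-move, top X: go to s0, push U → (s0, ccac, UU$)
  read c, top U: go to s1, push U → (s1, cac, UU$)
  read c, top U: go to s1, push XU → (s1, ac, XUU$)
  read a, top X: go to s0, push ε → (s0, c, UU$)
  read c, top U: go to s1, push U → (s1, ε, UU$)
All input consumed in state s1 with stack UU$.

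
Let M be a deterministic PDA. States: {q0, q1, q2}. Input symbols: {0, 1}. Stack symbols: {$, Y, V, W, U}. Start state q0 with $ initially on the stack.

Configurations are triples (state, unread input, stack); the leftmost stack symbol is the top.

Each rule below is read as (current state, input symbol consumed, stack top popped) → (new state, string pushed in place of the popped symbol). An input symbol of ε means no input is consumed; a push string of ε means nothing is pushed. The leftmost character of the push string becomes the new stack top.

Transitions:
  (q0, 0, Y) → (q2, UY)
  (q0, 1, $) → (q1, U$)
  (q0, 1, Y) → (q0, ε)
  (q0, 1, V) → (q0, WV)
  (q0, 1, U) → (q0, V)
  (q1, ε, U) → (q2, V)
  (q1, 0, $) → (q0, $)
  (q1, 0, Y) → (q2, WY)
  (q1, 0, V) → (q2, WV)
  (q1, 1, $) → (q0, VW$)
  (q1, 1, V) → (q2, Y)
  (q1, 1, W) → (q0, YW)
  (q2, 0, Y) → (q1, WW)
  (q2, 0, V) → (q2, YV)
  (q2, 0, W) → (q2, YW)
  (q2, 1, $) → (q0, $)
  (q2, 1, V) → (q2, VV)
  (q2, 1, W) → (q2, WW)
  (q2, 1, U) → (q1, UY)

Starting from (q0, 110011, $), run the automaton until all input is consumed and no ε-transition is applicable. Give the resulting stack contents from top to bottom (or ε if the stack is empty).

WWVV$

(q0, 110011, $) ⊢ (q1, 10011, U$) ⊢ (q2, 10011, V$) ⊢ (q2, 0011, VV$) ⊢ (q2, 011, YVV$) ⊢ (q1, 11, WWVV$) ⊢ (q0, 1, YWWVV$) ⊢ (q0, ε, WWVV$)
All input consumed in state q0 with stack WWVV$.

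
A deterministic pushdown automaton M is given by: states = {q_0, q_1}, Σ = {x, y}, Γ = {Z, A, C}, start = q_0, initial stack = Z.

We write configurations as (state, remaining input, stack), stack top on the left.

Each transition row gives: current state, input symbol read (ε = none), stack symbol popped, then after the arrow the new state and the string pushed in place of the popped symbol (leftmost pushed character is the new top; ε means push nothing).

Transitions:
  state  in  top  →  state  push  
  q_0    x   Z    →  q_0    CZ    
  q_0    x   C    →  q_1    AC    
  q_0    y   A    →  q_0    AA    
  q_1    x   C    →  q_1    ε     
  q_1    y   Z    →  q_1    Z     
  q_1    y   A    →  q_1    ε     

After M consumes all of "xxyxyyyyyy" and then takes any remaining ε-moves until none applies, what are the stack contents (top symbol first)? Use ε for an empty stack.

(q_0, xxyxyyyyyy, Z) ⊢ (q_0, xyxyyyyyy, CZ) ⊢ (q_1, yxyyyyyy, ACZ) ⊢ (q_1, xyyyyyy, CZ) ⊢ (q_1, yyyyyy, Z) ⊢ (q_1, yyyyy, Z) ⊢ (q_1, yyyy, Z) ⊢ (q_1, yyy, Z) ⊢ (q_1, yy, Z) ⊢ (q_1, y, Z) ⊢ (q_1, ε, Z)
All input consumed in state q_1 with stack Z.

Z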